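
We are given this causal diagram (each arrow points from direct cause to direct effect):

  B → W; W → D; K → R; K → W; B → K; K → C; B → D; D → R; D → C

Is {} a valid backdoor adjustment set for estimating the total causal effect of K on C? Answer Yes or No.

No

Backdoor paths from K to C (paths whose first edge points into K):
  P1: K <- B -> W -> D -> C
  P2: K <- B -> D -> C
Condition 1 (no descendant of K in the set): holds — descendants of K are {C, D, R, W}; none are in {}.
Condition 2 (every backdoor path blocked by {}):
  P1: open — no interior node is in the conditioning set.
  P2: open — no interior node is in the conditioning set.
{} does not satisfy the backdoor criterion.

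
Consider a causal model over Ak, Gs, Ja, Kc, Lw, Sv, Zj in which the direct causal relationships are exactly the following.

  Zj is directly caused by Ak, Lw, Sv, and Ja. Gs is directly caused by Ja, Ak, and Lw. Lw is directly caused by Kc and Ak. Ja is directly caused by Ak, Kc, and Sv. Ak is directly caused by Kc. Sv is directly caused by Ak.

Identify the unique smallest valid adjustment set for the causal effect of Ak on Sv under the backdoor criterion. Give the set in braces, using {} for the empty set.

{}

Variables eligible for adjustment (non-descendants of Ak, excluding Ak and Sv): {Kc}.
Backdoor paths from Ak to Sv:
  P1: Ak <- Kc -> Lw -> Gs <- Ja <- Sv
  P2: Ak <- Kc -> Lw -> Gs <- Ja -> Zj <- Sv
  P3: Ak <- Kc -> Lw -> Zj <- Sv
  P4: Ak <- Kc -> Lw -> Zj <- Ja <- Sv
  P5: Ak <- Kc -> Ja <- Sv
  P6: Ak <- Kc -> Ja -> Gs <- Lw -> Zj <- Sv
  P7: Ak <- Kc -> Ja -> Zj <- Sv
Each backdoor path contains an unconditioned collider, so every path is already blocked with the empty conditioning set:
  P1: blocked at collider Gs (neither it nor any descendant is in the conditioning set).
  P2: blocked at collider Gs (neither it nor any descendant is in the conditioning set).
  P3: blocked at collider Zj (neither it nor any descendant is in the conditioning set).
  P4: blocked at collider Zj (neither it nor any descendant is in the conditioning set).
  P5: blocked at collider Ja (neither it nor any descendant is in the conditioning set).
  P6: blocked at collider Gs (neither it nor any descendant is in the conditioning set).
  P7: blocked at collider Zj (neither it nor any descendant is in the conditioning set).
The empty set is therefore the unique smallest valid set.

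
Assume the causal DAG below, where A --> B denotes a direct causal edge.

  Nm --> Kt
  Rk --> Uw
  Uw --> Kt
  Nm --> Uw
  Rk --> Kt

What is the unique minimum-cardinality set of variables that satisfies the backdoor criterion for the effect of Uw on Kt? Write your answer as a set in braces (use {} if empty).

{Nm, Rk}

Variables eligible for adjustment (non-descendants of Uw, excluding Uw and Kt): {Nm, Rk}.
Backdoor paths from Uw to Kt:
  P1: Uw <- Rk -> Kt
  P2: Uw <- Nm -> Kt
The empty set is not sufficient: P1 (Uw <- Rk -> Kt) has no collider blocking it and no conditioned non-collider, so it is open.
Try {Nm, Rk}:
  P1: blocked at fork node Rk ∈ conditioning set.
  P2: blocked at fork node Nm ∈ conditioning set.
{Nm, Rk} contains no descendant of Uw and blocks every backdoor path.
Every element of {Nm, Rk} is needed (dropping Nm leaves P2 open; dropping Rk leaves P1 open), so no proper subset is valid.
Among all size-2 subsets of the eligible variables, only {Nm, Rk} blocks every backdoor path, so it is the unique smallest valid adjustment set.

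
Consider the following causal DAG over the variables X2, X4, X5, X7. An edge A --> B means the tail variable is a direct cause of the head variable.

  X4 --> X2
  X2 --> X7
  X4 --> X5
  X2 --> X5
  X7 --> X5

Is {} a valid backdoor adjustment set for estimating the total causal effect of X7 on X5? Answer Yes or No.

No

Backdoor paths from X7 to X5 (paths whose first edge points into X7):
  P1: X7 <- X2 <- X4 -> X5
  P2: X7 <- X2 -> X5
Condition 1 (no descendant of X7 in the set): holds — descendants of X7 are {X5}; none are in {}.
Condition 2 (every backdoor path blocked by {}):
  P1: open — no interior node is in the conditioning set.
  P2: open — no interior node is in the conditioning set.
{} does not satisfy the backdoor criterion.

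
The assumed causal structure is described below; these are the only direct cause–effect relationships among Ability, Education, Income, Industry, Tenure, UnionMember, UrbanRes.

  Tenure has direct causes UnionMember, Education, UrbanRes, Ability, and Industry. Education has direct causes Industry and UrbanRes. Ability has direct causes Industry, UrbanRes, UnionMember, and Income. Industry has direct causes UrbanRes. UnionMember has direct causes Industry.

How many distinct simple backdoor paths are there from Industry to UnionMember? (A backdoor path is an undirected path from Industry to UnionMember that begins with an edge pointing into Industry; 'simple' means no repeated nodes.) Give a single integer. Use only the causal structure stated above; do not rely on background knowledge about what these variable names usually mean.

6

A backdoor path from Industry to UnionMember is any simple undirected path whose first edge points into Industry (i.e. leaves Industry via a parent).
Parents of Industry: {UrbanRes}.
Enumerating:
  P1: Industry <- UrbanRes -> Education -> Tenure <- UnionMember
  P2: Industry <- UrbanRes -> Education -> Tenure <- Ability <- UnionMember
  P3: Industry <- UrbanRes -> Ability <- UnionMember
  P4: Industry <- UrbanRes -> Ability -> Tenure <- UnionMember
  P5: Industry <- UrbanRes -> Tenure <- UnionMember
  P6: Industry <- UrbanRes -> Tenure <- Ability <- UnionMember
That exhausts the simple backdoor paths. Count: 6.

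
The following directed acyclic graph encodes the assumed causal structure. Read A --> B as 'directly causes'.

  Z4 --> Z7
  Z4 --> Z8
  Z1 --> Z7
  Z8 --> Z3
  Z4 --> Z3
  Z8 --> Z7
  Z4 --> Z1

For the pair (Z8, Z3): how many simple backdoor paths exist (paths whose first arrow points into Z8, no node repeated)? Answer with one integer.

1

A backdoor path from Z8 to Z3 is any simple undirected path whose first edge points into Z8 (i.e. leaves Z8 via a parent).
Parents of Z8: {Z4}.
Enumerating:
  P1: Z8 <- Z4 -> Z3
That exhausts the simple backdoor paths. Count: 1.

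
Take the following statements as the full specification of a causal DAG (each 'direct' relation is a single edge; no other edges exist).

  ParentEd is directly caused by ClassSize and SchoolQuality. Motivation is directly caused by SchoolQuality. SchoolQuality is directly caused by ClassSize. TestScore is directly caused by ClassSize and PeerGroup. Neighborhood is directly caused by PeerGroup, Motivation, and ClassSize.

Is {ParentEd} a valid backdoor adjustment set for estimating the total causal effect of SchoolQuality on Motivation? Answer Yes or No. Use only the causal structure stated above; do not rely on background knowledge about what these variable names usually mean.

No

Backdoor paths from SchoolQuality to Motivation (paths whose first edge points into SchoolQuality):
  P1: SchoolQuality <- ClassSize -> Neighborhood <- Motivation
  P2: SchoolQuality <- ClassSize -> TestScore <- PeerGroup -> Neighborhood <- Motivation
Condition 1 (no descendant of SchoolQuality in the set): FAILS — ParentEd is a descendant of SchoolQuality.
Condition 2 (every backdoor path blocked by {ParentEd}):
  P1: blocked at collider Neighborhood (neither it nor any descendant is in the conditioning set).
  P2: blocked at collider TestScore (neither it nor any descendant is in the conditioning set).
{ParentEd} does not satisfy the backdoor criterion.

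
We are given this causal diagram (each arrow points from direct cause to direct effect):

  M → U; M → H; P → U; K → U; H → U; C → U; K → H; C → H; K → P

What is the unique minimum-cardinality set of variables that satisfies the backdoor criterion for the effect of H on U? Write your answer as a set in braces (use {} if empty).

Variables eligible for adjustment (non-descendants of H, excluding H and U): {C, K, M, P}.
Backdoor paths from H to U:
  P1: H <- K -> P -> U
  P2: H <- K -> U
  P3: H <- M -> U
  P4: H <- C -> U
The empty set is not sufficient: P1 (H <- K -> P -> U) has no collider blocking it and no conditioned non-collider, so it is open.
Try {C, K, M}:
  P1: blocked at fork node K ∈ conditioning set.
  P2: blocked at fork node K ∈ conditioning set.
  P3: blocked at fork node M ∈ conditioning set.
  P4: blocked at fork node C ∈ conditioning set.
{C, K, M} contains no descendant of H and blocks every backdoor path.
Every element of {C, K, M} is needed (dropping C leaves P4 open; dropping K leaves P1 open; dropping M leaves P3 open), so no proper subset is valid.
Among all size-3 subsets of the eligible variables, only {C, K, M} blocks every backdoor path, so it is the unique smallest valid adjustment set.

{C, K, M}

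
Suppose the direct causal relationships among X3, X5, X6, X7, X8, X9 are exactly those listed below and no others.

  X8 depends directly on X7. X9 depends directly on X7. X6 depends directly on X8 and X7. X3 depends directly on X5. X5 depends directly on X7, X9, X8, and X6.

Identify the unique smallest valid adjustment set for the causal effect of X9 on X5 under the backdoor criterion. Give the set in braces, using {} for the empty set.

Variables eligible for adjustment (non-descendants of X9, excluding X9 and X5): {X6, X7, X8}.
Backdoor paths from X9 to X5:
  P1: X9 <- X7 -> X8 -> X6 -> X5
  P2: X9 <- X7 -> X8 -> X5
  P3: X9 <- X7 -> X6 <- X8 -> X5
  P4: X9 <- X7 -> X6 -> X5
  P5: X9 <- X7 -> X5
The empty set is not sufficient: P1 (X9 <- X7 -> X8 -> X6 -> X5) has no collider blocking it and no conditioned non-collider, so it is open.
Try {X7}:
  P1: blocked at fork node X7 ∈ conditioning set.
  P2: blocked at fork node X7 ∈ conditioning set.
  P3: blocked at fork node X7 ∈ conditioning set.
  P4: blocked at fork node X7 ∈ conditioning set.
  P5: blocked at fork node X7 ∈ conditioning set.
{X7} contains no descendant of X9 and blocks every backdoor path.
No other singleton works — e.g. {X8} leaves P4 open — so {X7} is the unique smallest valid adjustment set.

{X7}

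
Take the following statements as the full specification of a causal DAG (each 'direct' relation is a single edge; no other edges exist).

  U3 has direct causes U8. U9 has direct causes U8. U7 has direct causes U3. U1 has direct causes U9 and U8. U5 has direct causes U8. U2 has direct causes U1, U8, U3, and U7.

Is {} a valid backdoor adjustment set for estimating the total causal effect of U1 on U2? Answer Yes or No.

No

Backdoor paths from U1 to U2 (paths whose first edge points into U1):
  P1: U1 <- U8 -> U3 -> U7 -> U2
  P2: U1 <- U8 -> U3 -> U2
  P3: U1 <- U8 -> U2
  P4: U1 <- U9 <- U8 -> U3 -> U7 -> U2
  P5: U1 <- U9 <- U8 -> U3 -> U2
  P6: U1 <- U9 <- U8 -> U2
Condition 1 (no descendant of U1 in the set): holds — descendants of U1 are {U2}; none are in {}.
Condition 2 (every backdoor path blocked by {}):
  P1: open — no interior node is in the conditioning set.
  P2: open — no interior node is in the conditioning set.
  P3: open — no interior node is in the conditioning set.
  P4: open — no interior node is in the conditioning set.
  P5: open — no interior node is in the conditioning set.
  P6: open — no interior node is in the conditioning set.
{} does not satisfy the backdoor criterion.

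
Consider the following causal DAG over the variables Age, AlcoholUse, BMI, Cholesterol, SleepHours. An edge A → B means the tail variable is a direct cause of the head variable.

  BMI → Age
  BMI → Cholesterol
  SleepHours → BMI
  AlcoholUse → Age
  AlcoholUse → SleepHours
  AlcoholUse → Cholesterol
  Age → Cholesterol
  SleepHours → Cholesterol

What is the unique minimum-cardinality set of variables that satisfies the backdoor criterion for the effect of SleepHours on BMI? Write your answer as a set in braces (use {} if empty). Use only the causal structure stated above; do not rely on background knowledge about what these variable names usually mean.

{}

Variables eligible for adjustment (non-descendants of SleepHours, excluding SleepHours and BMI): {AlcoholUse}.
Backdoor paths from SleepHours to BMI:
  P1: SleepHours <- AlcoholUse -> Age <- BMI
  P2: SleepHours <- AlcoholUse -> Age -> Cholesterol <- BMI
  P3: SleepHours <- AlcoholUse -> Cholesterol <- BMI
  P4: SleepHours <- AlcoholUse -> Cholesterol <- Age <- BMI
Each backdoor path contains an unconditioned collider, so every path is already blocked with the empty conditioning set:
  P1: blocked at collider Age (neither it nor any descendant is in the conditioning set).
  P2: blocked at collider Cholesterol (neither it nor any descendant is in the conditioning set).
  P3: blocked at collider Cholesterol (neither it nor any descendant is in the conditioning set).
  P4: blocked at collider Cholesterol (neither it nor any descendant is in the conditioning set).
The empty set is therefore the unique smallest valid set.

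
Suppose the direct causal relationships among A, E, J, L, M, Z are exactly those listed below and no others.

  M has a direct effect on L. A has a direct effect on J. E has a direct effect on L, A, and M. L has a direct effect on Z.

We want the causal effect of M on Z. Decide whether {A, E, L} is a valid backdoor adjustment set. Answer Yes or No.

Backdoor paths from M to Z (paths whose first edge points into M):
  P1: M <- E -> L -> Z
Condition 1 (no descendant of M in the set): FAILS — L is a descendant of M.
Condition 2 (every backdoor path blocked by {A, E, L}):
  P1: blocked at fork node E ∈ conditioning set.
{A, E, L} does not satisfy the backdoor criterion.

No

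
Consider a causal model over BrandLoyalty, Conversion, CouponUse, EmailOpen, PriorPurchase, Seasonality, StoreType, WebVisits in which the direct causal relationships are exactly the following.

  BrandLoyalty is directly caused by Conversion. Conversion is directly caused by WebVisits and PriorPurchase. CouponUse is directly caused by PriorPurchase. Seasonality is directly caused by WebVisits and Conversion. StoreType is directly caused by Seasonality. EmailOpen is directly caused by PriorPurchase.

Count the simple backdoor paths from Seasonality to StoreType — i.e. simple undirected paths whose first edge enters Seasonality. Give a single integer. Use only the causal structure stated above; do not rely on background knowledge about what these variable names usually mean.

0

A backdoor path from Seasonality to StoreType is any simple undirected path whose first edge points into Seasonality (i.e. leaves Seasonality via a parent).
Parents of Seasonality: {Conversion, WebVisits}.
No simple path from any parent of Seasonality reaches StoreType without revisiting Seasonality, so there are no backdoor paths.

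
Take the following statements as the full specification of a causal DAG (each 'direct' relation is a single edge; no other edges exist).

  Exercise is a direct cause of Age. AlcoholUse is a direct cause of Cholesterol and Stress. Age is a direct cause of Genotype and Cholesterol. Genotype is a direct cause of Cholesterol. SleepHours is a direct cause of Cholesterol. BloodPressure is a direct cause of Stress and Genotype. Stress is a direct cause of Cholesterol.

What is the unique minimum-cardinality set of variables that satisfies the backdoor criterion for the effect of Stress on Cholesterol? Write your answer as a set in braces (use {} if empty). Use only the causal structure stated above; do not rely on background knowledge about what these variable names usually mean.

Variables eligible for adjustment (non-descendants of Stress, excluding Stress and Cholesterol): {Age, AlcoholUse, BloodPressure, Exercise, Genotype, SleepHours}.
Backdoor paths from Stress to Cholesterol:
  P1: Stress <- AlcoholUse -> Cholesterol
  P2: Stress <- BloodPressure -> Genotype <- Age -> Cholesterol
  P3: Stress <- BloodPressure -> Genotype -> Cholesterol
The empty set is not sufficient: P1 (Stress <- AlcoholUse -> Cholesterol) has no collider blocking it and no conditioned non-collider, so it is open.
Try {AlcoholUse, BloodPressure}:
  P1: blocked at fork node AlcoholUse ∈ conditioning set.
  P2: blocked at fork node BloodPressure ∈ conditioning set.
  P3: blocked at fork node BloodPressure ∈ conditioning set.
{AlcoholUse, BloodPressure} contains no descendant of Stress and blocks every backdoor path.
Every element of {AlcoholUse, BloodPressure} is needed (dropping AlcoholUse leaves P1 open; dropping BloodPressure leaves P3 open), so no proper subset is valid.
Among all size-2 subsets of the eligible variables, only {AlcoholUse, BloodPressure} blocks every backdoor path, so it is the unique smallest valid adjustment set.

{AlcoholUse, BloodPressure}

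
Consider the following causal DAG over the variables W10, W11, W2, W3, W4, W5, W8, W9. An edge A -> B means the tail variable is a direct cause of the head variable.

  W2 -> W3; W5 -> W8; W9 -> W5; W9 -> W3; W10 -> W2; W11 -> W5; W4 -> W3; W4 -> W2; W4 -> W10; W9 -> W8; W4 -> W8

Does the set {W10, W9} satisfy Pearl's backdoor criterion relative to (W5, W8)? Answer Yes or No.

Yes

Backdoor paths from W5 to W8 (paths whose first edge points into W5):
  P1: W5 <- W9 -> W8
  P2: W5 <- W9 -> W3 <- W4 -> W8
  P3: W5 <- W9 -> W3 <- W2 <- W4 -> W8
  P4: W5 <- W9 -> W3 <- W2 <- W10 <- W4 -> W8
Condition 1 (no descendant of W5 in the set): holds — descendants of W5 are {W8}; none are in {W10, W9}.
Condition 2 (every backdoor path blocked by {W10, W9}):
  P1: blocked at fork node W9 ∈ conditioning set.
  P2: blocked at fork node W9 ∈ conditioning set.
  P3: blocked at fork node W9 ∈ conditioning set.
  P4: blocked at fork node W9 ∈ conditioning set.
{W10, W9} satisfies the backdoor criterion.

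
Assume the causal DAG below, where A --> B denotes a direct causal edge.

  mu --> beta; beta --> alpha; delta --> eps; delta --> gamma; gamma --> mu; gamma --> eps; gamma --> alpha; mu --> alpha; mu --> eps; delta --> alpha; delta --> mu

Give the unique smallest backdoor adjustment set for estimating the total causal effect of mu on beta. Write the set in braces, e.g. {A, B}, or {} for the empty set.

Variables eligible for adjustment (non-descendants of mu, excluding mu and beta): {delta, gamma}.
Backdoor paths from mu to beta:
  P1: mu <- delta -> gamma -> alpha <- beta
  P2: mu <- delta -> eps <- gamma -> alpha <- beta
  P3: mu <- delta -> alpha <- beta
  P4: mu <- gamma <- delta -> alpha <- beta
  P5: mu <- gamma -> eps <- delta -> alpha <- beta
  P6: mu <- gamma -> alpha <- beta
Each backdoor path contains an unconditioned collider, so every path is already blocked with the empty conditioning set:
  P1: blocked at collider alpha (neither it nor any descendant is in the conditioning set).
  P2: blocked at collider eps (neither it nor any descendant is in the conditioning set).
  P3: blocked at collider alpha (neither it nor any descendant is in the conditioning set).
  P4: blocked at collider alpha (neither it nor any descendant is in the conditioning set).
  P5: blocked at collider eps (neither it nor any descendant is in the conditioning set).
  P6: blocked at collider alpha (neither it nor any descendant is in the conditioning set).
The empty set is therefore the unique smallest valid set.

{}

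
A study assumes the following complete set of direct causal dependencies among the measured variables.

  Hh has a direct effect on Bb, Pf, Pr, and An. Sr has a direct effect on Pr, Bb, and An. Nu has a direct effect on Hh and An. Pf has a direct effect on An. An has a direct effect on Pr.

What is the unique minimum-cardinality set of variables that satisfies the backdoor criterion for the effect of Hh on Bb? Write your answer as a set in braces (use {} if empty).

Variables eligible for adjustment (non-descendants of Hh, excluding Hh and Bb): {Nu, Sr}.
Backdoor paths from Hh to Bb:
  P1: Hh <- Nu -> An <- Sr -> Bb
  P2: Hh <- Nu -> An -> Pr <- Sr -> Bb
Each backdoor path contains an unconditioned collider, so every path is already blocked with the empty conditioning set:
  P1: blocked at collider An (neither it nor any descendant is in the conditioning set).
  P2: blocked at collider Pr (neither it nor any descendant is in the conditioning set).
The empty set is therefore the unique smallest valid set.

{}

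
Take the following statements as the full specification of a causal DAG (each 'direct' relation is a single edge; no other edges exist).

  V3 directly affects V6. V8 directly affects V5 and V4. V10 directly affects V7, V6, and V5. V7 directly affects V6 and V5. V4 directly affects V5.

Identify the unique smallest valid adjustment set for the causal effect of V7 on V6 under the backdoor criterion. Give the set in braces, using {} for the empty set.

{V10}

Variables eligible for adjustment (non-descendants of V7, excluding V7 and V6): {V10, V3, V4, V8}.
Backdoor paths from V7 to V6:
  P1: V7 <- V10 -> V6
The empty set is not sufficient: P1 (V7 <- V10 -> V6) has no collider blocking it and no conditioned non-collider, so it is open.
Try {V10}:
  P1: blocked at fork node V10 ∈ conditioning set.
{V10} contains no descendant of V7 and blocks every backdoor path.
No other singleton works — e.g. {V8} leaves P1 open — so {V10} is the unique smallest valid adjustment set.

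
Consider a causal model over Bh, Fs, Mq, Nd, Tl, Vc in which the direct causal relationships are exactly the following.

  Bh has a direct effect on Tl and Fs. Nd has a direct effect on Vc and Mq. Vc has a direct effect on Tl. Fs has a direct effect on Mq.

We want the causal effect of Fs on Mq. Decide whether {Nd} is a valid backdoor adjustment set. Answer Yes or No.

Yes

Backdoor paths from Fs to Mq (paths whose first edge points into Fs):
  P1: Fs <- Bh -> Tl <- Vc <- Nd -> Mq
Condition 1 (no descendant of Fs in the set): holds — descendants of Fs are {Mq}; none are in {Nd}.
Condition 2 (every backdoor path blocked by {Nd}):
  P1: blocked at collider Tl (neither it nor any descendant is in the conditioning set).
{Nd} satisfies the backdoor criterion.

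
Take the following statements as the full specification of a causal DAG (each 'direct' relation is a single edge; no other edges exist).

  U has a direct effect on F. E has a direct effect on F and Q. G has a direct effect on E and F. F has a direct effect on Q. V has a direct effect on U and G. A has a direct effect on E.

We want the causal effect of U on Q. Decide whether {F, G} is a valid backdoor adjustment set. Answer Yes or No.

Backdoor paths from U to Q (paths whose first edge points into U):
  P1: U <- V -> G -> E -> F -> Q
  P2: U <- V -> G -> E -> Q
  P3: U <- V -> G -> F <- E -> Q
  P4: U <- V -> G -> F -> Q
Condition 1 (no descendant of U in the set): FAILS — F is a descendant of U.
Condition 2 (every backdoor path blocked by {F, G}):
  P1: blocked at chain node G ∈ conditioning set.
  P2: blocked at chain node G ∈ conditioning set.
  P3: blocked at chain node G ∈ conditioning set.
  P4: blocked at chain node G ∈ conditioning set.
{F, G} does not satisfy the backdoor criterion.

No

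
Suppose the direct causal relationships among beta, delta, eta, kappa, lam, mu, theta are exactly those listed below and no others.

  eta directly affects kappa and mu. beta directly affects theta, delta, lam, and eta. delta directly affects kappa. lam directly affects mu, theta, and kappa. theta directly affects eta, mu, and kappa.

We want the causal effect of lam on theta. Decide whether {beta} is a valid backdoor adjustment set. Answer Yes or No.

Yes

Backdoor paths from lam to theta (paths whose first edge points into lam):
  P1: lam <- beta -> delta -> kappa <- theta
  P2: lam <- beta -> delta -> kappa <- eta <- theta
  P3: lam <- beta -> delta -> kappa <- eta -> mu <- theta
  P4: lam <- beta -> theta
  P5: lam <- beta -> eta <- theta
  P6: lam <- beta -> eta -> mu <- theta
  P7: lam <- beta -> eta -> kappa <- theta
Condition 1 (no descendant of lam in the set): holds — descendants of lam are {eta, kappa, mu, theta}; none are in {beta}.
Condition 2 (every backdoor path blocked by {beta}):
  P1: blocked at fork node beta ∈ conditioning set.
  P2: blocked at fork node beta ∈ conditioning set.
  P3: blocked at fork node beta ∈ conditioning set.
  P4: blocked at fork node beta ∈ conditioning set.
  P5: blocked at fork node beta ∈ conditioning set.
  P6: blocked at fork node beta ∈ conditioning set.
  P7: blocked at fork node beta ∈ conditioning set.
{beta} satisfies the backdoor criterion.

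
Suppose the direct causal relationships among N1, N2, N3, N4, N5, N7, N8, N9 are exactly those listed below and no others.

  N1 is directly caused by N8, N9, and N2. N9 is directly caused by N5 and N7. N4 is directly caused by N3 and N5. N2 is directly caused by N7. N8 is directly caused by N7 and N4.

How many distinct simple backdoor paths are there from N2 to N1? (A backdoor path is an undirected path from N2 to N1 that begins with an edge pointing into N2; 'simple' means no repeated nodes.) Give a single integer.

4

A backdoor path from N2 to N1 is any simple undirected path whose first edge points into N2 (i.e. leaves N2 via a parent).
Parents of N2: {N7}.
Enumerating:
  P1: N2 <- N7 -> N9 <- N5 -> N4 -> N8 -> N1
  P2: N2 <- N7 -> N9 -> N1
  P3: N2 <- N7 -> N8 <- N4 <- N5 -> N9 -> N1
  P4: N2 <- N7 -> N8 -> N1
That exhausts the simple backdoor paths. Count: 4.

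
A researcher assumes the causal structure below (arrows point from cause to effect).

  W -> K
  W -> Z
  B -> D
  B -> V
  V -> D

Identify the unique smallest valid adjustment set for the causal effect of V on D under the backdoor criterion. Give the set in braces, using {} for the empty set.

{B}

Variables eligible for adjustment (non-descendants of V, excluding V and D): {B, K, W, Z}.
Backdoor paths from V to D:
  P1: V <- B -> D
The empty set is not sufficient: P1 (V <- B -> D) has no collider blocking it and no conditioned non-collider, so it is open.
Try {B}:
  P1: blocked at fork node B ∈ conditioning set.
{B} contains no descendant of V and blocks every backdoor path.
No other singleton works — e.g. {W} leaves P1 open — so {B} is the unique smallest valid adjustment set.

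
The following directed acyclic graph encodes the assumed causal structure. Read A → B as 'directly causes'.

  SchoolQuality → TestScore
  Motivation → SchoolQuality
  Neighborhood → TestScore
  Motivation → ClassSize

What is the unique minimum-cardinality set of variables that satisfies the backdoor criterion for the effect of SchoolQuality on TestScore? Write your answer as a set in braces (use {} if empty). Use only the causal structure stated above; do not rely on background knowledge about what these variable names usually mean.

{}

Variables eligible for adjustment (non-descendants of SchoolQuality, excluding SchoolQuality and TestScore): {ClassSize, Motivation, Neighborhood}.
Backdoor paths from SchoolQuality to TestScore:
  (none)
With no backdoor paths the empty set already satisfies the criterion, and it is trivially minimal.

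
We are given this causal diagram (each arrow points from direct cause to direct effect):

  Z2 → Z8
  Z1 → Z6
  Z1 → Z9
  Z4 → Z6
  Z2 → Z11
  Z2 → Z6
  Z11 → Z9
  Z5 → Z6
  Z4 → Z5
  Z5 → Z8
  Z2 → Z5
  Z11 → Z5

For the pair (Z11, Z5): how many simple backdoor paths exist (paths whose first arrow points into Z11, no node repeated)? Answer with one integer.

4

A backdoor path from Z11 to Z5 is any simple undirected path whose first edge points into Z11 (i.e. leaves Z11 via a parent).
Parents of Z11: {Z2}.
Enumerating:
  P1: Z11 <- Z2 -> Z5
  P2: Z11 <- Z2 -> Z8 <- Z5
  P3: Z11 <- Z2 -> Z6 <- Z4 -> Z5
  P4: Z11 <- Z2 -> Z6 <- Z5
That exhausts the simple backdoor paths. Count: 4.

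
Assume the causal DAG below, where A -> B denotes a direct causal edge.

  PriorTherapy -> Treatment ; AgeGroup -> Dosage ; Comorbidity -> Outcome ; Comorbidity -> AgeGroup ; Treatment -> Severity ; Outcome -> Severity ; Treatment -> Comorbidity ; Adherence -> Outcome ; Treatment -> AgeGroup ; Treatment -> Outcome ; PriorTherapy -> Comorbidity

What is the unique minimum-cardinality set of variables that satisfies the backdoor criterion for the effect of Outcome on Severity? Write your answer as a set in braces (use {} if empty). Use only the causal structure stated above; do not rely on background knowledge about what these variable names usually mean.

Variables eligible for adjustment (non-descendants of Outcome, excluding Outcome and Severity): {Adherence, AgeGroup, Comorbidity, Dosage, PriorTherapy, Treatment}.
Backdoor paths from Outcome to Severity:
  P1: Outcome <- Treatment -> Severity
  P2: Outcome <- Comorbidity <- PriorTherapy -> Treatment -> Severity
  P3: Outcome <- Comorbidity <- Treatment -> Severity
  P4: Outcome <- Comorbidity -> AgeGroup <- Treatment -> Severity
The empty set is not sufficient: P1 (Outcome <- Treatment -> Severity) has no collider blocking it and no conditioned non-collider, so it is open.
Try {Treatment}:
  P1: blocked at fork node Treatment ∈ conditioning set.
  P2: blocked at chain node Treatment ∈ conditioning set.
  P3: blocked at fork node Treatment ∈ conditioning set.
  P4: blocked at collider AgeGroup (neither it nor any descendant is in the conditioning set).
{Treatment} contains no descendant of Outcome and blocks every backdoor path.
No other singleton works — e.g. {Adherence} leaves P1 open — so {Treatment} is the unique smallest valid adjustment set.

{Treatment}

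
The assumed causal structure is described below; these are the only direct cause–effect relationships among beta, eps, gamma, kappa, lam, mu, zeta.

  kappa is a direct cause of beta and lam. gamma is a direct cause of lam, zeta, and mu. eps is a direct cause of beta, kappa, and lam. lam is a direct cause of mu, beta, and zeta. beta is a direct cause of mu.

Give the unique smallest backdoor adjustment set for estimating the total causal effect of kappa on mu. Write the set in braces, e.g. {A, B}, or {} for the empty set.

Variables eligible for adjustment (non-descendants of kappa, excluding kappa and mu): {eps, gamma}.
Backdoor paths from kappa to mu:
  P1: kappa <- eps -> lam <- gamma -> mu
  P2: kappa <- eps -> lam -> beta -> mu
  P3: kappa <- eps -> lam -> mu
  P4: kappa <- eps -> lam -> zeta <- gamma -> mu
  P5: kappa <- eps -> beta <- lam <- gamma -> mu
  P6: kappa <- eps -> beta <- lam -> mu
  P7: kappa <- eps -> beta <- lam -> zeta <- gamma -> mu
  P8: kappa <- eps -> beta -> mu
The empty set is not sufficient: P2 (kappa <- eps -> lam -> beta -> mu) has no collider blocking it and no conditioned non-collider, so it is open.
Try {eps}:
  P1: blocked at fork node eps ∈ conditioning set.
  P2: blocked at fork node eps ∈ conditioning set.
  P3: blocked at fork node eps ∈ conditioning set.
  P4: blocked at fork node eps ∈ conditioning set.
  P5: blocked at fork node eps ∈ conditioning set.
  P6: blocked at fork node eps ∈ conditioning set.
  P7: blocked at fork node eps ∈ conditioning set.
  P8: blocked at fork node eps ∈ conditioning set.
{eps} contains no descendant of kappa and blocks every backdoor path.
No other singleton works — e.g. {gamma} leaves P2 open — so {eps} is the unique smallest valid adjustment set.

{eps}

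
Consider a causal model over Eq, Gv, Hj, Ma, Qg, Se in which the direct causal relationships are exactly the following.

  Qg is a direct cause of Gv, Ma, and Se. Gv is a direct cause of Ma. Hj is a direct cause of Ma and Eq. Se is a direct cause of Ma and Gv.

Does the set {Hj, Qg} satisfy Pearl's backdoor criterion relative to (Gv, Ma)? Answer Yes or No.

Backdoor paths from Gv to Ma (paths whose first edge points into Gv):
  P1: Gv <- Qg -> Se -> Ma
  P2: Gv <- Qg -> Ma
  P3: Gv <- Se <- Qg -> Ma
  P4: Gv <- Se -> Ma
Condition 1 (no descendant of Gv in the set): holds — descendants of Gv are {Ma}; none are in {Hj, Qg}.
Condition 2 (every backdoor path blocked by {Hj, Qg}):
  P1: blocked at fork node Qg ∈ conditioning set.
  P2: blocked at fork node Qg ∈ conditioning set.
  P3: blocked at fork node Qg ∈ conditioning set.
  P4: open — no interior node is in the conditioning set.
{Hj, Qg} does not satisfy the backdoor criterion.

No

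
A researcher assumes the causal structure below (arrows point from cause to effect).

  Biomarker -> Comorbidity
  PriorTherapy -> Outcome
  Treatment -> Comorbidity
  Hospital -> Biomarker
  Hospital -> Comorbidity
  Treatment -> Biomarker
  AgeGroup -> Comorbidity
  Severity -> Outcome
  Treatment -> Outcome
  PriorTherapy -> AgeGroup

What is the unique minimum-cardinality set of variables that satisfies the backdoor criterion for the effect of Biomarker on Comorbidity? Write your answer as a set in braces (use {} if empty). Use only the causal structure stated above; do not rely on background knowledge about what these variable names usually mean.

{Hospital, Treatment}

Variables eligible for adjustment (non-descendants of Biomarker, excluding Biomarker and Comorbidity): {AgeGroup, Hospital, Outcome, PriorTherapy, Severity, Treatment}.
Backdoor paths from Biomarker to Comorbidity:
  P1: Biomarker <- Treatment -> Outcome <- PriorTherapy -> AgeGroup -> Comorbidity
  P2: Biomarker <- Treatment -> Comorbidity
  P3: Biomarker <- Hospital -> Comorbidity
The empty set is not sufficient: P2 (Biomarker <- Treatment -> Comorbidity) has no collider blocking it and no conditioned non-collider, so it is open.
Try {Hospital, Treatment}:
  P1: blocked at fork node Treatment ∈ conditioning set.
  P2: blocked at fork node Treatment ∈ conditioning set.
  P3: blocked at fork node Hospital ∈ conditioning set.
{Hospital, Treatment} contains no descendant of Biomarker and blocks every backdoor path.
Every element of {Hospital, Treatment} is needed (dropping Hospital leaves P3 open; dropping Treatment leaves P2 open), so no proper subset is valid.
Among all size-2 subsets of the eligible variables, only {Hospital, Treatment} blocks every backdoor path, so it is the unique smallest valid adjustment set.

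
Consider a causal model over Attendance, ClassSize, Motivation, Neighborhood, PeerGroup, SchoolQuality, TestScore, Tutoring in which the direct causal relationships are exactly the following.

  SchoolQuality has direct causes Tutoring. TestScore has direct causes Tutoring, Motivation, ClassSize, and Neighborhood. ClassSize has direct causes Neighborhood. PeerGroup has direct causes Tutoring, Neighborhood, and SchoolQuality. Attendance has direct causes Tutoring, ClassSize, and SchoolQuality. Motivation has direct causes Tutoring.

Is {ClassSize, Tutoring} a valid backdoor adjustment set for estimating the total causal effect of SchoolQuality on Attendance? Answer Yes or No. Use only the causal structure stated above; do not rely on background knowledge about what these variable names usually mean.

Backdoor paths from SchoolQuality to Attendance (paths whose first edge points into SchoolQuality):
  P1: SchoolQuality <- Tutoring -> PeerGroup <- Neighborhood -> ClassSize -> Attendance
  P2: SchoolQuality <- Tutoring -> PeerGroup <- Neighborhood -> TestScore <- ClassSize -> Attendance
  P3: SchoolQuality <- Tutoring -> Attendance
  P4: SchoolQuality <- Tutoring -> Motivation -> TestScore <- Neighborhood -> ClassSize -> Attendance
  P5: SchoolQuality <- Tutoring -> Motivation -> TestScore <- ClassSize -> Attendance
  P6: SchoolQuality <- Tutoring -> TestScore <- Neighborhood -> ClassSize -> Attendance
  P7: SchoolQuality <- Tutoring -> TestScore <- ClassSize -> Attendance
Condition 1 (no descendant of SchoolQuality in the set): holds — descendants of SchoolQuality are {Attendance, PeerGroup}; none are in {ClassSize, Tutoring}.
Condition 2 (every backdoor path blocked by {ClassSize, Tutoring}):
  P1: blocked at fork node Tutoring ∈ conditioning set.
  P2: blocked at fork node Tutoring ∈ conditioning set.
  P3: blocked at fork node Tutoring ∈ conditioning set.
  P4: blocked at fork node Tutoring ∈ conditioning set.
  P5: blocked at fork node Tutoring ∈ conditioning set.
  P6: blocked at fork node Tutoring ∈ conditioning set.
  P7: blocked at fork node Tutoring ∈ conditioning set.
{ClassSize, Tutoring} satisfies the backdoor criterion.

Yes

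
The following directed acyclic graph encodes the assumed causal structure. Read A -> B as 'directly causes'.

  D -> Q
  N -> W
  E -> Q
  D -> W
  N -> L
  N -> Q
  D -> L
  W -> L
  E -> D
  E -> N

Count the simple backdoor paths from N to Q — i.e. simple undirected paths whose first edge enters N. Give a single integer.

2

A backdoor path from N to Q is any simple undirected path whose first edge points into N (i.e. leaves N via a parent).
Parents of N: {E}.
Enumerating:
  P1: N <- E -> D -> Q
  P2: N <- E -> Q
That exhausts the simple backdoor paths. Count: 2.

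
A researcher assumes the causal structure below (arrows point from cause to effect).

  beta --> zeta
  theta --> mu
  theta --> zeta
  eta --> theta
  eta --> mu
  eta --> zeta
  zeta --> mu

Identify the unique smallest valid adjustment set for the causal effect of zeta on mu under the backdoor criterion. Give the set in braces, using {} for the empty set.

{eta, theta}

Variables eligible for adjustment (non-descendants of zeta, excluding zeta and mu): {beta, eta, theta}.
Backdoor paths from zeta to mu:
  P1: zeta <- eta -> theta -> mu
  P2: zeta <- eta -> mu
  P3: zeta <- theta <- eta -> mu
  P4: zeta <- theta -> mu
The empty set is not sufficient: P1 (zeta <- eta -> theta -> mu) has no collider blocking it and no conditioned non-collider, so it is open.
Try {eta, theta}:
  P1: blocked at fork node eta ∈ conditioning set.
  P2: blocked at fork node eta ∈ conditioning set.
  P3: blocked at chain node theta ∈ conditioning set.
  P4: blocked at fork node theta ∈ conditioning set.
{eta, theta} contains no descendant of zeta and blocks every backdoor path.
Every element of {eta, theta} is needed (dropping eta leaves P2 open; dropping theta leaves P4 open), so no proper subset is valid.
Among all size-2 subsets of the eligible variables, only {eta, theta} blocks every backdoor path, so it is the unique smallest valid adjustment set.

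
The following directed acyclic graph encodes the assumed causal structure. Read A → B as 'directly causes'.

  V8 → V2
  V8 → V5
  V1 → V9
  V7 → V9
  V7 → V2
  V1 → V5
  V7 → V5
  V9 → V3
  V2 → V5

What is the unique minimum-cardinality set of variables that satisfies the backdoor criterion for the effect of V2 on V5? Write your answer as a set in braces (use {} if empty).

Variables eligible for adjustment (non-descendants of V2, excluding V2 and V5): {V1, V3, V7, V8, V9}.
Backdoor paths from V2 to V5:
  P1: V2 <- V7 -> V9 <- V1 -> V5
  P2: V2 <- V7 -> V5
  P3: V2 <- V8 -> V5
The empty set is not sufficient: P2 (V2 <- V7 -> V5) has no collider blocking it and no conditioned non-collider, so it is open.
Try {V7, V8}:
  P1: blocked at fork node V7 ∈ conditioning set.
  P2: blocked at fork node V7 ∈ conditioning set.
  P3: blocked at fork node V8 ∈ conditioning set.
{V7, V8} contains no descendant of V2 and blocks every backdoor path.
Every element of {V7, V8} is needed (dropping V7 leaves P2 open; dropping V8 leaves P3 open), so no proper subset is valid.
Among all size-2 subsets of the eligible variables, only {V7, V8} blocks every backdoor path, so it is the unique smallest valid adjustment set.

{V7, V8}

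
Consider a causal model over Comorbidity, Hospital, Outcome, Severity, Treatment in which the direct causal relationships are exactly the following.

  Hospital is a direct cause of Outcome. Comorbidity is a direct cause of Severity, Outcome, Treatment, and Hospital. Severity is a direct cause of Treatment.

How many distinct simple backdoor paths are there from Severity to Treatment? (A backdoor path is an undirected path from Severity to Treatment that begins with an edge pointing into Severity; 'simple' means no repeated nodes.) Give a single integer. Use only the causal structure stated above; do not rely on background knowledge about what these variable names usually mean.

A backdoor path from Severity to Treatment is any simple undirected path whose first edge points into Severity (i.e. leaves Severity via a parent).
Parents of Severity: {Comorbidity}.
Enumerating:
  P1: Severity <- Comorbidity -> Treatment
That exhausts the simple backdoor paths. Count: 1.

1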